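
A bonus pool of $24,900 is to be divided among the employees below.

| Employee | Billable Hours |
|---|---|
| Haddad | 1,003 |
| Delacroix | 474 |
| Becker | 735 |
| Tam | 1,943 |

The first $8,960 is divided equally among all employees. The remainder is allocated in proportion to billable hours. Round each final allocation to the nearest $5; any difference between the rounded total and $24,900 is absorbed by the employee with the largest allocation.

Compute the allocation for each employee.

First tranche $8,960 split equally: $2,240 each.
Remainder $15,940 by billable hours (total 4,155): Haddad 3,847.85 → $3,850; Delacroix 1,818.43 → $1,820; Becker 2,819.71 → $2,820; Tam 7,454.01 → $7,455.
Rounding difference −$5 on remainder applied to Tam.
Totals: Haddad $2,240 + $3,850 = $6,090; Delacroix $2,240 + $1,820 = $4,060; Becker $2,240 + $2,820 = $5,060; Tam $2,240 + $7,450 = $9,690.

Haddad: $6,090 · Delacroix: $4,060 · Becker: $5,060 · Tam: $9,690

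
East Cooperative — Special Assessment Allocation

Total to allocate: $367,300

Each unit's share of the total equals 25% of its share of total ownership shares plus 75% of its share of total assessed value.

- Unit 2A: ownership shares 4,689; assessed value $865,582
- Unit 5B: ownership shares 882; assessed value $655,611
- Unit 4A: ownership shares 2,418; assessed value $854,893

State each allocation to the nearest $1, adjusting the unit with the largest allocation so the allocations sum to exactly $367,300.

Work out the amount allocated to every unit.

Totals — ownership shares 7,989, assessed value 2,376,086.
Blended shares (25% ownership shares + 75% assessed value): Unit 2A 0.4199; Unit 5B 0.2345; Unit 4A 0.3455.
Pro-rata amounts: Unit 2A 154,247.55; Unit 5B 86,146.86; Unit 4A 126,905.59.
After rounding ($1): Unit 2A $154,248; Unit 5B $86,147; Unit 4A $126,906. Sum = $367,301.
Difference $367,300 − $367,301 = −$1 applied to largest allocation (Unit 2A): Unit 2A becomes $154,247.

Unit 2A: $154,247 | Unit 5B: $86,147 | Unit 4A: $126,906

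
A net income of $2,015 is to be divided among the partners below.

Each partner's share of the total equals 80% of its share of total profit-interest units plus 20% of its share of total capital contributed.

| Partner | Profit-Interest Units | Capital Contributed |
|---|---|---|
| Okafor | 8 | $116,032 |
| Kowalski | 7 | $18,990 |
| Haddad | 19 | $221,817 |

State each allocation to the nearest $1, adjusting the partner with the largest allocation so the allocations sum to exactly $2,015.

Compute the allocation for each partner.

Totals — profit-interest units 34, capital contributed 356,839.
Blended shares (80% profit-interest units + 20% capital contributed): Okafor 0.2533; Kowalski 0.1753; Haddad 0.5714.
Raw shares: Okafor 510.34; Kowalski 353.33; Haddad 1,151.33.
Rounded to nearest $1: Okafor $510; Kowalski $353; Haddad $1,151. Sum = $2,014.
Difference $2,015 − $2,014 = +$1 applied to largest allocation (Haddad): Haddad becomes $1,152.

Okafor: $510 | Kowalski: $353 | Haddad: $1,152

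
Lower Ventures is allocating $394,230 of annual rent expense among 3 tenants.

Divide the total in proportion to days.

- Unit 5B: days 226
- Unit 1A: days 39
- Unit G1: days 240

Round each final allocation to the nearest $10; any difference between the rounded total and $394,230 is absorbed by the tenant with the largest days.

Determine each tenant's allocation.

Total days = 505.
Raw shares: Unit 5B 226/505 × $394,230 = 176,427.68; Unit 1A 39/505 × $394,230 = 30,445.49; Unit G1 240/505 × $394,230 = 187,356.83.
Rounded to nearest $10: Unit 5B $176,430; Unit 1A $30,450; Unit G1 $187,360. Sum = $394,240.
Difference $394,230 − $394,240 = −$10 applied to largest days (Unit G1): Unit G1 becomes $187,350.

Unit 5B: $176,430 · Unit 1A: $30,450 · Unit G1: $187,350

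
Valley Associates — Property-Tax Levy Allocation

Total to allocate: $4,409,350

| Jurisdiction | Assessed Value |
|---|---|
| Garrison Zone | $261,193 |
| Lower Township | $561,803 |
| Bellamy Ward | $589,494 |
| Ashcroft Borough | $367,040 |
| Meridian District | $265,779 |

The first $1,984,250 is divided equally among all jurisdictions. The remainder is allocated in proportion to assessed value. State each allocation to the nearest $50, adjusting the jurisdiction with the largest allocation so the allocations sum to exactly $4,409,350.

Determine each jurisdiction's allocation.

Equal tier: $1,984,250 ÷ 5 = $396,850 apiece.
Remainder $2,425,100 by assessed value (total 2,045,309): Garrison Zone 309,693.62 → $309,700; Lower Township 666,123.53 → $666,100; Bellamy Ward 698,956.44 → $698,950; Ashcroft Borough 435,195.22 → $435,200; Meridian District 315,131.19 → $315,150.
Totals: Garrison Zone $396,850 + $309,700 = $706,550; Lower Township $396,850 + $666,100 = $1,062,950; Bellamy Ward $396,850 + $698,950 = $1,095,800; Ashcroft Borough $396,850 + $435,200 = $832,050; Meridian District $396,850 + $315,150 = $712,000.

Garrison Zone: $706,550 · Lower Township: $1,062,950 · Bellamy Ward: $1,095,800 · Ashcroft Borough: $832,050 · Meridian District: $712,000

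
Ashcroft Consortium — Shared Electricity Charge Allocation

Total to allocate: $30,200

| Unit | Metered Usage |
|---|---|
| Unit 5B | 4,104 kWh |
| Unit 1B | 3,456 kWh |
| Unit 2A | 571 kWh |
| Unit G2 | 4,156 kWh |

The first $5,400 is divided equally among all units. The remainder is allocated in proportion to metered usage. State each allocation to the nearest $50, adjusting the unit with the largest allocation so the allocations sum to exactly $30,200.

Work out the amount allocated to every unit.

Unit 5B: $9,650; Unit 1B: $8,350; Unit 2A: $2,500; Unit G2: $9,700

$5,400 shared equally gives $1,350 per unit.
Remainder $24,800 by metered usage (total 12,287): Unit 5B 8,283.49 → $8,300; Unit 1B 6,975.57 → $7,000; Unit 2A 1,152.50 → $1,150; Unit G2 8,388.44 → $8,400.
Rounding difference −$50 on remainder applied to Unit G2.
Totals: Unit 5B $1,350 + $8,300 = $9,650; Unit 1B $1,350 + $7,000 = $8,350; Unit 2A $1,350 + $1,150 = $2,500; Unit G2 $1,350 + $8,350 = $9,700.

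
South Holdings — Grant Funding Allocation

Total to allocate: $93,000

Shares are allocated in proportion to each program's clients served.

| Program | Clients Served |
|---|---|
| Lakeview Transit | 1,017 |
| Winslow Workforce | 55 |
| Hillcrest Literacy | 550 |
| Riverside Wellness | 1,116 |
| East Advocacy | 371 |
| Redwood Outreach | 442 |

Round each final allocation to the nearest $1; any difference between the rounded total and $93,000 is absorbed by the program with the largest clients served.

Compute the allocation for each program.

Sum of clients served: 3,551.
Pro-rata amounts: Lakeview Transit 1,017/3,551 × $93,000 = 26,635.03; Winslow Workforce 55/3,551 × $93,000 = 1,440.44; Hillcrest Literacy 550/3,551 × $93,000 = 14,404.39; Riverside Wellness 1,116/3,551 × $93,000 = 29,227.82; East Advocacy 371/3,551 × $93,000 = 9,716.42; Redwood Outreach 442/3,551 × $93,000 = 11,575.89.
At nearest $1: Lakeview Transit $26,635; Winslow Workforce $1,440; Hillcrest Literacy $14,404; Riverside Wellness $29,228; East Advocacy $9,716; Redwood Outreach $11,576. Sum = $92,999.
Difference $93,000 − $92,999 = +$1 applied to largest clients served (Riverside Wellness): Riverside Wellness becomes $29,229.

Lakeview Transit: $26,635; Winslow Workforce: $1,440; Hillcrest Literacy: $14,404; Riverside Wellness: $29,229; East Advocacy: $9,716; Redwood Outreach: $11,576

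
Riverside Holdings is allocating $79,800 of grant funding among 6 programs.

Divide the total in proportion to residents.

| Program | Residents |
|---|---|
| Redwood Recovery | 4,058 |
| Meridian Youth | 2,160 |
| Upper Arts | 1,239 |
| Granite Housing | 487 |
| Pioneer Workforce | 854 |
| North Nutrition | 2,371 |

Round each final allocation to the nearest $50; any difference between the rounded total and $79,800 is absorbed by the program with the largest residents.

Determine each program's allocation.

Redwood Recovery: $28,950 · Meridian Youth: $15,450 · Upper Arts: $8,850 · Granite Housing: $3,500 · Pioneer Workforce: $6,100 · North Nutrition: $16,950

Total residents = 11,169.
Proportional shares: Redwood Recovery 4,058/11,169 × $79,800 = 28,993.50; Meridian Youth 2,160/11,169 × $79,800 = 15,432.72; Upper Arts 1,239/11,169 × $79,800 = 8,852.38; Granite Housing 487/11,169 × $79,800 = 3,479.51; Pioneer Workforce 854/11,169 × $79,800 = 6,101.64; North Nutrition 2,371/11,169 × $79,800 = 16,940.26.
After rounding ($50): Redwood Recovery $29,000; Meridian Youth $15,450; Upper Arts $8,850; Granite Housing $3,500; Pioneer Workforce $6,100; North Nutrition $16,950. Sum = $79,850.
Difference $79,800 − $79,850 = −$50 applied to largest residents (Redwood Recovery): Redwood Recovery becomes $28,950.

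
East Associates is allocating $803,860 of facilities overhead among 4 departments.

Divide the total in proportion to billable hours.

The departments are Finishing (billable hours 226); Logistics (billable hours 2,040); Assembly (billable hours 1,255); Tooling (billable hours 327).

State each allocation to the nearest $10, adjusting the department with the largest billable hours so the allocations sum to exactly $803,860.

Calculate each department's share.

Billable hours total: 3,848.
Raw shares: Finishing 226/3,848 × $803,860 = 47,212.15; Logistics 2,040/3,848 × $803,860 = 426,162.79; Assembly 1,255/3,848 × $803,860 = 262,173.67; Tooling 327/3,848 × $803,860 = 68,311.39.
At nearest $10: Finishing $47,210; Logistics $426,160; Assembly $262,170; Tooling $68,310. Sum = $803,850.
Difference $803,860 − $803,850 = +$10 applied to largest billable hours (Logistics): Logistics becomes $426,170.

Finishing: $47,210; Logistics: $426,170; Assembly: $262,170; Tooling: $68,310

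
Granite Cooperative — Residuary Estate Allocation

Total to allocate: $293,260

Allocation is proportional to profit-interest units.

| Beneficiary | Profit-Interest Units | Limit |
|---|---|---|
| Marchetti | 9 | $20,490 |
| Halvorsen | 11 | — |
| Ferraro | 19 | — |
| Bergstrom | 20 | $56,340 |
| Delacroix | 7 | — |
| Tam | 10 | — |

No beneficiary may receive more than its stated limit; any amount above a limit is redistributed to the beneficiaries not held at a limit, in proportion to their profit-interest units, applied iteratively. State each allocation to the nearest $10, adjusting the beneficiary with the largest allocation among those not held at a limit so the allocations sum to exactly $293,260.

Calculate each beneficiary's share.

Marchetti: $20,490 · Halvorsen: $50,650 · Ferraro: $87,500 · Bergstrom: $56,340 · Delacroix: $32,230 · Tam: $46,050

Total profit-interest units = 76.
Pro-rata shares before constraints: Marchetti 34,728.16; Halvorsen 42,445.53; Ferraro 73,315.00; Bergstrom 77,173.68; Delacroix 27,010.79; Tam 38,586.84.
Cap binds for Marchetti ($20,490), Bergstrom ($56,340); remaining pool $216,430 reallocated over remaining profit-interest units 47.
Redistributed shares: Halvorsen 50,653.83 → $50,650; Ferraro 87,492.98 → $87,490; Delacroix 32,234.26 → $32,230; Tam 46,048.94 → $46,050.
Rounding difference +$10 applied to Ferraro → $87,500.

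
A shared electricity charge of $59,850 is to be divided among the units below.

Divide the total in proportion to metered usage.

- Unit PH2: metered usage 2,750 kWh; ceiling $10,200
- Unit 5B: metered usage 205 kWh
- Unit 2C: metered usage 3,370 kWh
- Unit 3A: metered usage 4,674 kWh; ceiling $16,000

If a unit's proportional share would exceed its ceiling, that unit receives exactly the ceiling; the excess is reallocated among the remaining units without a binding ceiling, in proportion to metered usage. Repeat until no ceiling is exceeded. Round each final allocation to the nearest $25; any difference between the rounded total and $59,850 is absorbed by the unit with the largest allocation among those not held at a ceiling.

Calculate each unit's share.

Unit PH2: $10,200 | Unit 5B: $1,925 | Unit 2C: $31,725 | Unit 3A: $16,000

Metered usage total: 10,999.
Unconstrained shares: Unit PH2 14,963.86; Unit 5B 1,115.49; Unit 2C 18,337.53; Unit 3A 25,433.12.
Held at cap: Unit PH2 ($10,200), Unit 3A ($16,000); residual $33,650 reallocated over remaining metered usage 3,575.
Shares after redistribution: Unit 5B 1,929.58 → $1,925; Unit 2C 31,720.42 → $31,725.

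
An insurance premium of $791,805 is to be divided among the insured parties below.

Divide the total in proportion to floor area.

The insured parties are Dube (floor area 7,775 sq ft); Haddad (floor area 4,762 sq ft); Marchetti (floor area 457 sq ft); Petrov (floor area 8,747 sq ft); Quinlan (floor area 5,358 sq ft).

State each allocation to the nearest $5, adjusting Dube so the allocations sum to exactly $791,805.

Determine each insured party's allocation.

Total floor area = 27,099.
Unrounded shares: Dube 7,775/27,099 × $791,805 = 227,177.53; Haddad 4,762/27,099 × $791,805 = 139,140.76; Marchetti 457/27,099 × $791,805 = 13,353.07; Petrov 8,747/27,099 × $791,805 = 255,578.37; Quinlan 5,358/27,099 × $791,805 = 156,555.27.
At nearest $5: Dube $227,180; Haddad $139,140; Marchetti $13,355; Petrov $255,580; Quinlan $156,555. Sum = $791,810.
Difference $791,805 − $791,810 = −$5 applied to Dube: Dube becomes $227,175.

Dube: $227,175 · Haddad: $139,140 · Marchetti: $13,355 · Petrov: $255,580 · Quinlan: $156,555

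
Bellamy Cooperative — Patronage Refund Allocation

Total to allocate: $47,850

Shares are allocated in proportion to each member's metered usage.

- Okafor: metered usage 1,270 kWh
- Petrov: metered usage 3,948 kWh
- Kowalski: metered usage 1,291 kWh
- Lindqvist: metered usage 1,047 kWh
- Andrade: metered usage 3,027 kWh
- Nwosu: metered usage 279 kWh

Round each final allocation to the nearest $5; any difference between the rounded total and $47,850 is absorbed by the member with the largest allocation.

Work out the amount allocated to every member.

Okafor: $5,595; Petrov: $17,395; Kowalski: $5,685; Lindqvist: $4,610; Andrade: $13,335; Nwosu: $1,230

Metered usage total: 10,862.
Proportional shares: Okafor 1,270/10,862 × $47,850 = 5,594.69; Petrov 3,948/10,862 × $47,850 = 17,391.99; Kowalski 1,291/10,862 × $47,850 = 5,687.20; Lindqvist 1,047/10,862 × $47,850 = 4,612.31; Andrade 3,027/10,862 × $47,850 = 13,334.74; Nwosu 279/10,862 × $47,850 = 1,229.07.
At nearest $5: Okafor $5,595; Petrov $17,390; Kowalski $5,685; Lindqvist $4,610; Andrade $13,335; Nwosu $1,230. Sum = $47,845.
Difference $47,850 − $47,845 = +$5 applied to largest allocation (Petrov): Petrov becomes $17,395.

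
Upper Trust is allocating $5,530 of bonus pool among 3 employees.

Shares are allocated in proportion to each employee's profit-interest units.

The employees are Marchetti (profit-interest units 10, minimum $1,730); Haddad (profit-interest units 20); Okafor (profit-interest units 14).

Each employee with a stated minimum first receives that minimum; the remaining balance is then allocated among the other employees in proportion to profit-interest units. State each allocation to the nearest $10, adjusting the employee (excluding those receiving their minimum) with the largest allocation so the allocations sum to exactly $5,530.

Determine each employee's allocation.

Marchetti: $1,730 · Haddad: $2,240 · Okafor: $1,560

Fund the minimums — Marchetti $1,730. Residual $3,800.
Residual split over remaining profit-interest units 34: Haddad 2,235.29 → $2,240; Okafor 1,564.71 → $1,560.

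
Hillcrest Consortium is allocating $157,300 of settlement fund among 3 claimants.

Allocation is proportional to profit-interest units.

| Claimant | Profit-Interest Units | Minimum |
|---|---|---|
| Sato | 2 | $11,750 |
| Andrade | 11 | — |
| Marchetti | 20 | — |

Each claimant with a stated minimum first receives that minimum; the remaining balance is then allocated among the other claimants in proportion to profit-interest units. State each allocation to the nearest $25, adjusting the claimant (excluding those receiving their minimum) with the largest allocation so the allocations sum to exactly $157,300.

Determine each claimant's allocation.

Sato: $11,750 | Andrade: $51,650 | Marchetti: $93,900

Minimums first: Sato $11,750. Balance $145,550.
Balance split over remaining profit-interest units 31: Andrade 51,646.77 → $51,650; Marchetti 93,903.23 → $93,900.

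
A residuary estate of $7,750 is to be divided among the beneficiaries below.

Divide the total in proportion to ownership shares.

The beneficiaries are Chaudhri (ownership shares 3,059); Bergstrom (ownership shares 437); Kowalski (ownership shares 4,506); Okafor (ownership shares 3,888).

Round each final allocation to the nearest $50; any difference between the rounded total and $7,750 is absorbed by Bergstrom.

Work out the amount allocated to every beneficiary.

Chaudhri: $2,000 | Bergstrom: $250 | Kowalski: $2,950 | Okafor: $2,550

Sum of ownership shares: 11,890.
Pro-rata amounts: Chaudhri 3,059/11,890 × $7,750 = 1,993.88; Bergstrom 437/11,890 × $7,750 = 284.84; Kowalski 4,506/11,890 × $7,750 = 2,937.05; Okafor 3,888/11,890 × $7,750 = 2,534.23.
After rounding ($50): Chaudhri $2,000; Bergstrom $300; Kowalski $2,950; Okafor $2,550. Sum = $7,800.
Difference $7,750 − $7,800 = −$50 applied to Bergstrom: Bergstrom becomes $250.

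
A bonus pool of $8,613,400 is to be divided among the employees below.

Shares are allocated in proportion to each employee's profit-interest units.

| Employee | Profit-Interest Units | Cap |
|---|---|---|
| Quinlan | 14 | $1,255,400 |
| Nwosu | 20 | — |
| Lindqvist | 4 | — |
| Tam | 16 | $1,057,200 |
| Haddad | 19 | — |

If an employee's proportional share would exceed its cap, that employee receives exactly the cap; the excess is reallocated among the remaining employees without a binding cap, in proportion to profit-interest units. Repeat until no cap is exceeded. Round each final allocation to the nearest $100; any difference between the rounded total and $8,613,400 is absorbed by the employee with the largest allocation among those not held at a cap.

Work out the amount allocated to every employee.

Sum of profit-interest units: 73.
Proportional shares (ignoring caps): Quinlan 1,651,884.93; Nwosu 2,359,835.62; Lindqvist 471,967.12; Tam 1,887,868.49; Haddad 2,241,843.84.
Held at cap: Quinlan ($1,255,400), Tam ($1,057,200); residual $6,300,800 reallocated over remaining profit-interest units 43.
Remaining shares: Nwosu 2,930,604.65 → $2,930,600; Lindqvist 586,120.93 → $586,100; Haddad 2,784,074.42 → $2,784,100.

Quinlan: $1,255,400 · Nwosu: $2,930,600 · Lindqvist: $586,100 · Tam: $1,057,200 · Haddad: $2,784,100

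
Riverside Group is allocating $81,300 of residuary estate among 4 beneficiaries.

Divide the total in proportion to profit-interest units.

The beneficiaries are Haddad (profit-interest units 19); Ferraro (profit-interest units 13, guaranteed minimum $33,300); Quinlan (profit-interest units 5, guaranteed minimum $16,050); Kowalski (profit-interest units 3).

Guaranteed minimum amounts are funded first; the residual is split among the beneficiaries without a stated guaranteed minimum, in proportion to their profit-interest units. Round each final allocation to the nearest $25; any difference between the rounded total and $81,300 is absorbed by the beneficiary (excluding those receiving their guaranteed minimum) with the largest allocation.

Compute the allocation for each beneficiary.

Guaranteed amounts: Ferraro $33,300; Quinlan $16,050. Remaining pool $31,950.
Remaining pool split over remaining profit-interest units 22: Haddad 27,593.18 → $27,600; Kowalski 4,356.82 → $4,350.

Haddad: $27,600; Ferraro: $33,300; Quinlan: $16,050; Kowalski: $4,350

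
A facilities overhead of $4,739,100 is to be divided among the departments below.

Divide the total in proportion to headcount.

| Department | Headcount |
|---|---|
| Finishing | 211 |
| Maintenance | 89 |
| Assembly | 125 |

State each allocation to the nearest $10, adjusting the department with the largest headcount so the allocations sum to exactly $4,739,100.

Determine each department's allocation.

Headcount total: 425.
Raw shares: Finishing 211/425 × $4,739,100 = 2,352,823.76; Maintenance 89/425 × $4,739,100 = 992,423.29; Assembly 125/425 × $4,739,100 = 1,393,852.94.
Rounded to nearest $10: Finishing $2,352,820; Maintenance $992,420; Assembly $1,393,850. Sum = $4,739,090.
Difference $4,739,100 − $4,739,090 = +$10 applied to largest headcount (Finishing): Finishing becomes $2,352,830.

Finishing: $2,352,830 | Maintenance: $992,420 | Assembly: $1,393,850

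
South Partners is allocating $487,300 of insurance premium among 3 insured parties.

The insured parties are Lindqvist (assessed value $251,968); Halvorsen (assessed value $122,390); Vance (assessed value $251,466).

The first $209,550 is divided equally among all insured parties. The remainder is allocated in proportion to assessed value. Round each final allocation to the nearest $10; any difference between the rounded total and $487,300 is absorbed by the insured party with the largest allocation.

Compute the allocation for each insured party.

Equal tier: $209,550 ÷ 3 = $69,850 apiece.
Remainder $277,750 by assessed value (total 625,824): Lindqvist 111,827.15 → $111,830; Halvorsen 54,318.50 → $54,320; Vance 111,604.35 → $111,600.
Totals: Lindqvist $69,850 + $111,830 = $181,680; Halvorsen $69,850 + $54,320 = $124,170; Vance $69,850 + $111,600 = $181,450.

Lindqvist: $181,680 · Halvorsen: $124,170 · Vance: $181,450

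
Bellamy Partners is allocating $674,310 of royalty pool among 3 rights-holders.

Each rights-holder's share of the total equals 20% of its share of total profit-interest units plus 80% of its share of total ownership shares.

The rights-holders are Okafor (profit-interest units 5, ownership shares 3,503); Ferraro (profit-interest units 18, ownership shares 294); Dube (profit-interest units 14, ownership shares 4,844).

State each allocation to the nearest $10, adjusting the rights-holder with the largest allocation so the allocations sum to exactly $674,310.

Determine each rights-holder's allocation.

Okafor: $236,910; Ferraro: $83,960; Dube: $353,440

Profit-interest units total 37; ownership shares total 8,641.
Blended shares (20% profit-interest units + 80% ownership shares): Okafor 0.3513; Ferraro 0.1245; Dube 0.5241.
Unrounded shares: Okafor 236,912.98; Ferraro 83,962.63; Dube 353,434.39.
After rounding ($10): Okafor $236,910; Ferraro $83,960; Dube $353,430. Sum = $674,300.
Difference $674,310 − $674,300 = +$10 applied to largest allocation (Dube): Dube becomes $353,440.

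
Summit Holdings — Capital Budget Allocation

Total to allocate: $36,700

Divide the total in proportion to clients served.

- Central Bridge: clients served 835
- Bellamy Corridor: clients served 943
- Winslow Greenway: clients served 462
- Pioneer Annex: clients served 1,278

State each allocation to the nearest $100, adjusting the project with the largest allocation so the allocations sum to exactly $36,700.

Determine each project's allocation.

Central Bridge: $8,700; Bellamy Corridor: $9,800; Winslow Greenway: $4,800; Pioneer Annex: $13,400

Combined clients served = 3,518.
Proportional shares: Central Bridge 835/3,518 × $36,700 = 8,710.77; Bellamy Corridor 943/3,518 × $36,700 = 9,837.44; Winslow Greenway 462/3,518 × $36,700 = 4,819.61; Pioneer Annex 1,278/3,518 × $36,700 = 13,332.18.
At nearest $100: Central Bridge $8,700; Bellamy Corridor $9,800; Winslow Greenway $4,800; Pioneer Annex $13,300. Sum = $36,600.
Difference $36,700 − $36,600 = +$100 applied to largest allocation (Pioneer Annex): Pioneer Annex becomes $13,400.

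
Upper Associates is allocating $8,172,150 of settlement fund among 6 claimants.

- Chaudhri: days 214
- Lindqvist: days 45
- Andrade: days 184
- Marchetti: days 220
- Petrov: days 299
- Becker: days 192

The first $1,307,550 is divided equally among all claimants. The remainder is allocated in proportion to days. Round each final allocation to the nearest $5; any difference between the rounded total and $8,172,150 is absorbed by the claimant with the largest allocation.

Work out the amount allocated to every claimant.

$1,307,550 shared equally gives $217,925 per claimant.
Remainder $6,864,600 by days (total 1,154): Chaudhri 1,272,984.75 → $1,272,985; Lindqvist 267,683.71 → $267,685; Andrade 1,094,528.94 → $1,094,530; Marchetti 1,308,675.91 → $1,308,675; Petrov 1,778,609.53 → $1,778,610; Becker 1,142,117.16 → $1,142,115.
Totals: Chaudhri $217,925 + $1,272,985 = $1,490,910; Lindqvist $217,925 + $267,685 = $485,610; Andrade $217,925 + $1,094,530 = $1,312,455; Marchetti $217,925 + $1,308,675 = $1,526,600; Petrov $217,925 + $1,778,610 = $1,996,535; Becker $217,925 + $1,142,115 = $1,360,040.

Chaudhri: $1,490,910 | Lindqvist: $485,610 | Andrade: $1,312,455 | Marchetti: $1,526,600 | Petrov: $1,996,535 | Becker: $1,360,040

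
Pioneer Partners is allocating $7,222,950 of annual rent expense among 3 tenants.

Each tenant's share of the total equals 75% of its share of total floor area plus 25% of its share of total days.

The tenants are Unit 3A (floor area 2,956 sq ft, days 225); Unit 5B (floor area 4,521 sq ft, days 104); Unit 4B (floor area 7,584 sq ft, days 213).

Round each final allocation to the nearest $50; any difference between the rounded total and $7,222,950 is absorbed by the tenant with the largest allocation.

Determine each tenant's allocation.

Unit 3A: $1,812,850 | Unit 5B: $1,972,600 | Unit 4B: $3,437,500

Floor area total 15,061; days total 542.
Composite weights (75% floor area + 25% days): Unit 3A 0.2510; Unit 5B 0.2731; Unit 4B 0.4759.
Raw shares: Unit 3A 1,812,842.49; Unit 5B 1,972,623.28; Unit 4B 3,437,484.23.
Rounded to nearest $50: Unit 3A $1,812,850; Unit 5B $1,972,600; Unit 4B $3,437,500. Sum = $7,222,950.
No rounding difference to absorb.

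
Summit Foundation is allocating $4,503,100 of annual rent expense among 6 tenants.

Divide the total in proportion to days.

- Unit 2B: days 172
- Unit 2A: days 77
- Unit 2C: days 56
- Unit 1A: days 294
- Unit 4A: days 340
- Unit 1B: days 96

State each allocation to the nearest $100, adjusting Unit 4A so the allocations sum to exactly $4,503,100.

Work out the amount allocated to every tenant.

Unit 2B: $748,300 | Unit 2A: $335,000 | Unit 2C: $243,600 | Unit 1A: $1,279,100 | Unit 4A: $1,479,400 | Unit 1B: $417,700

Days total: 1,035.
Proportional shares: Unit 2B 172/1,035 × $4,503,100 = 748,341.26; Unit 2A 77/1,035 × $4,503,100 = 335,013.24; Unit 2C 56/1,035 × $4,503,100 = 243,645.99; Unit 1A 294/1,035 × $4,503,100 = 1,279,141.45; Unit 4A 340/1,035 × $4,503,100 = 1,479,279.23; Unit 1B 96/1,035 × $4,503,100 = 417,678.84.
After rounding ($100): Unit 2B $748,300; Unit 2A $335,000; Unit 2C $243,600; Unit 1A $1,279,100; Unit 4A $1,479,300; Unit 1B $417,700. Sum = $4,503,000.
Difference $4,503,100 − $4,503,000 = +$100 applied to Unit 4A: Unit 4A becomes $1,479,400.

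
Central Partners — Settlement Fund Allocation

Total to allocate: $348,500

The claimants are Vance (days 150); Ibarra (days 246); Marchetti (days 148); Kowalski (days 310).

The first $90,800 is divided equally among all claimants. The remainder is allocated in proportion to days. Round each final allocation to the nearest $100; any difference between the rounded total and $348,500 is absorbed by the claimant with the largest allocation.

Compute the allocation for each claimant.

Vance: $68,000 · Ibarra: $96,900 · Marchetti: $67,400 · Kowalski: $116,200

$90,800 shared equally gives $22,700 per claimant.
Remainder $257,700 by days (total 854): Vance 45,263.47 → $45,300; Ibarra 74,232.08 → $74,200; Marchetti 44,659.95 → $44,700; Kowalski 93,544.50 → $93,500.
Totals: Vance $22,700 + $45,300 = $68,000; Ibarra $22,700 + $74,200 = $96,900; Marchetti $22,700 + $44,700 = $67,400; Kowalski $22,700 + $93,500 = $116,200.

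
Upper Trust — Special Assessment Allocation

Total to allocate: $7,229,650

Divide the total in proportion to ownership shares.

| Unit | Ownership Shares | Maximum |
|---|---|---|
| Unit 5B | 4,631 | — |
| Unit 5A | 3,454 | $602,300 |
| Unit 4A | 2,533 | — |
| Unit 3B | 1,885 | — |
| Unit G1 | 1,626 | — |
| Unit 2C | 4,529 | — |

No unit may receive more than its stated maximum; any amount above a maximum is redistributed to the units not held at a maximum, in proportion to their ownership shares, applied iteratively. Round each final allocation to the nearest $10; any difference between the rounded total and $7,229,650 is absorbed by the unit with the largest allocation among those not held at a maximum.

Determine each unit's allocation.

Unit 5B: $2,018,630 | Unit 5A: $602,300 | Unit 4A: $1,104,120 | Unit 3B: $821,660 | Unit G1: $708,770 | Unit 2C: $1,974,170

Combined ownership shares = 18,658.
Unconstrained shares: Unit 5B 1,794,431.83; Unit 5A 1,338,364.84; Unit 4A 981,493.38; Unit 3B 730,404.67; Unit G1 630,046.68; Unit 2C 1,754,908.61.
Cap binds for Unit 5A ($602,300); remaining pool $6,627,350 reallocated over remaining ownership shares 15,204.
Remaining shares: Unit 5B 2,018,630.48 → $2,018,630; Unit 4A 1,104,122.44 → $1,104,120; Unit 3B 821,662.38 → $821,660; Unit G1 708,765.53 → $708,770; Unit 2C 1,974,169.18 → $1,974,170.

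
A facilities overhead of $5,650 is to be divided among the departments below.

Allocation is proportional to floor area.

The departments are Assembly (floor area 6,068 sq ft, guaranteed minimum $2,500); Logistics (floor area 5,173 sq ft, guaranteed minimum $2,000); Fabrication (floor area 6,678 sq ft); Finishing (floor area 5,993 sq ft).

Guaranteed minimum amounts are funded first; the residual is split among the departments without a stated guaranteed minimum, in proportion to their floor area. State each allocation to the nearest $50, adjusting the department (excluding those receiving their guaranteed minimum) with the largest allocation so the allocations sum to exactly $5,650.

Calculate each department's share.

Guaranteed amounts: Assembly $2,500; Logistics $2,000. Remaining pool $1,150.
Remaining pool split over remaining floor area 12,671: Fabrication 606.08 → $600; Finishing 543.92 → $550.

Assembly: $2,500; Logistics: $2,000; Fabrication: $600; Finishing: $550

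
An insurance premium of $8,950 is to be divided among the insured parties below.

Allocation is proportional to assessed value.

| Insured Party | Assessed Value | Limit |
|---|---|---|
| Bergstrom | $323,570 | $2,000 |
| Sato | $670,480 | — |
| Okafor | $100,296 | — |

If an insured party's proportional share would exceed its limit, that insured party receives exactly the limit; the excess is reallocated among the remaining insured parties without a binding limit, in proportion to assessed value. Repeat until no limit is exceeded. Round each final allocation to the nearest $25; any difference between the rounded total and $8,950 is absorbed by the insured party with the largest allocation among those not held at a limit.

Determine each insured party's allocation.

Combined assessed value = 1,094,346.
Unconstrained shares: Bergstrom 2,646.29; Sato 5,483.45; Okafor 820.26.
Capped: Bergstrom ($2,000); remaining pool $6,950 reallocated over remaining assessed value 770,776.
Shares after redistribution: Sato 6,045.64 → $6,050; Okafor 904.36 → $900.

Bergstrom: $2,000 | Sato: $6,050 | Okafor: $900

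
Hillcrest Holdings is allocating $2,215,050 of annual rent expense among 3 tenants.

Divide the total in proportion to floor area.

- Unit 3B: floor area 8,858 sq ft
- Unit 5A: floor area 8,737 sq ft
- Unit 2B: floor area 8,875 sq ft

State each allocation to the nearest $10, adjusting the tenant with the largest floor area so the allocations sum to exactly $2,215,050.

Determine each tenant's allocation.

Total floor area = 8,858 + 8,737 + 8,875 = 26,470.
Pro-rata amounts: Unit 3B 741,250.96; Unit 5A 731,125.49; Unit 2B 742,673.55.
Rounded to nearest $10: Unit 3B $741,250; Unit 5A $731,130; Unit 2B $742,670. Sum = $2,215,050.
No rounding difference to absorb.

Unit 3B: $741,250; Unit 5A: $731,130; Unit 2B: $742,670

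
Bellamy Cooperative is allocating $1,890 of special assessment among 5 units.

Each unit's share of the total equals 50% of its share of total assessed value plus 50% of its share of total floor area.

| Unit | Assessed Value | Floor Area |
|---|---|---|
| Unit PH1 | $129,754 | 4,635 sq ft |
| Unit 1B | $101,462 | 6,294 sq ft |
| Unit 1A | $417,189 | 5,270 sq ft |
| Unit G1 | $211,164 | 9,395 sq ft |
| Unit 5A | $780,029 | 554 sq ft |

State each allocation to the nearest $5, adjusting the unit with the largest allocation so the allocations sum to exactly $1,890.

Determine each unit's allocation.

Unit PH1: $240 | Unit 1B: $285 | Unit 1A: $430 | Unit G1: $460 | Unit 5A: $475

Assessed value total 1,639,598; floor area total 26,148.
Combined weights (50% assessed value + 50% floor area): Unit PH1 0.1282; Unit 1B 0.1513; Unit 1A 0.2280; Unit G1 0.2440; Unit 5A 0.2485.
Proportional shares: Unit PH1 242.30; Unit 1B 285.95; Unit 1A 430.91; Unit G1 461.25; Unit 5A 469.60.
Rounded to nearest $5: Unit PH1 $240; Unit 1B $285; Unit 1A $430; Unit G1 $460; Unit 5A $470. Sum = $1,885.
Difference $1,890 − $1,885 = +$5 applied to largest allocation (Unit 5A): Unit 5A becomes $475.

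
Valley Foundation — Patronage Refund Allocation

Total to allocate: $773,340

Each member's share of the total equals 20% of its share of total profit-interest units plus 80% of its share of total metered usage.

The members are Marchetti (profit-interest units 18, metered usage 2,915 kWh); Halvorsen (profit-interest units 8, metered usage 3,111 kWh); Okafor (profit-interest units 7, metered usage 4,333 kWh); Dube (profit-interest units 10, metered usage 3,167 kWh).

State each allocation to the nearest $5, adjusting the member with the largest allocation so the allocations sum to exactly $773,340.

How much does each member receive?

Marchetti: $198,075 | Halvorsen: $171,070 | Okafor: $223,370 | Dube: $180,825

Totals — profit-interest units 43, metered usage 13,526.
Combined weights (20% profit-interest units + 80% metered usage): Marchetti 0.2561; Halvorsen 0.2212; Okafor 0.2888; Dube 0.2338.
Proportional shares: Marchetti 198,075.28; Halvorsen 171,070.92; Okafor 223,367.61; Dube 180,826.19.
At nearest $5: Marchetti $198,075; Halvorsen $171,070; Okafor $223,370; Dube $180,825. Sum = $773,340.
Sum already equals the total — no adjustment.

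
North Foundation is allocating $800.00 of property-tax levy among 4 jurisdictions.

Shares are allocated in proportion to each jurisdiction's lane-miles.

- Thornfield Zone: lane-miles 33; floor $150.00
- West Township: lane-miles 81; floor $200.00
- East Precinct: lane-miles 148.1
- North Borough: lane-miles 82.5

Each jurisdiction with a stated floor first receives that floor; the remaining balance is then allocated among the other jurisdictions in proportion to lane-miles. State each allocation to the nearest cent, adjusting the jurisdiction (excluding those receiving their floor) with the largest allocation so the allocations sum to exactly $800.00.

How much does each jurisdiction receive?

Fund the minimums — Thornfield Zone $150.00; West Township $200.00. Remaining pool $450.00.
Remaining pool split over remaining lane-miles 230.6: East Precinct 289.0069 → $289.01; North Borough 160.9931 → $160.99.

Thornfield Zone: $150.00; West Township: $200.00; East Precinct: $289.01; North Borough: $160.99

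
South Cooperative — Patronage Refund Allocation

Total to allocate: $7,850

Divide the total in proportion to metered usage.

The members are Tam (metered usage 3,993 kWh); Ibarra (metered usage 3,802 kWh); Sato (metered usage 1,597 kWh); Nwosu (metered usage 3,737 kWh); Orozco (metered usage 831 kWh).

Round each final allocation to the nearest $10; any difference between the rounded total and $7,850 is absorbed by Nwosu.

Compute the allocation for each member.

Tam: $2,250 · Ibarra: $2,140 · Sato: $900 · Nwosu: $2,090 · Orozco: $470

Metered usage total: 13,960.
Proportional shares: Tam 3,993/13,960 × $7,850 = 2,245.35; Ibarra 3,802/13,960 × $7,850 = 2,137.94; Sato 1,597/13,960 × $7,850 = 898.03; Nwosu 3,737/13,960 × $7,850 = 2,101.39; Orozco 831/13,960 × $7,850 = 467.29.
Rounded to nearest $10: Tam $2,250; Ibarra $2,140; Sato $900; Nwosu $2,100; Orozco $470. Sum = $7,860.
Difference $7,850 − $7,860 = −$10 applied to Nwosu: Nwosu becomes $2,090.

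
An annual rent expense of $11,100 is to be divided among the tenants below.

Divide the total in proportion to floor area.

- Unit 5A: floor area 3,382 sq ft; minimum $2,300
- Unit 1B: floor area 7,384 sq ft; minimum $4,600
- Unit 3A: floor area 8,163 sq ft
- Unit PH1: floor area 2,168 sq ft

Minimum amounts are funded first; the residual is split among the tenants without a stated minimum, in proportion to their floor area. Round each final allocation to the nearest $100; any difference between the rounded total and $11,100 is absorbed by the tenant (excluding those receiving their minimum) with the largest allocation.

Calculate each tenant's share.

Fund the minimums — Unit 5A $2,300; Unit 1B $4,600. Remaining pool $4,200.
Remaining pool split over remaining floor area 10,331: Unit 3A 3,318.61 → $3,300; Unit PH1 881.39 → $900.

Unit 5A: $2,300 | Unit 1B: $4,600 | Unit 3A: $3,300 | Unit PH1: $900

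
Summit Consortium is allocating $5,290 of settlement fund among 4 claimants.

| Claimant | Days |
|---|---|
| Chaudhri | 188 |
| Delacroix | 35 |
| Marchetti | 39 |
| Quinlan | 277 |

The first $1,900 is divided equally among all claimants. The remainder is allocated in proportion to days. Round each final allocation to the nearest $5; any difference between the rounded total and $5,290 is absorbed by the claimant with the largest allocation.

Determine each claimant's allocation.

$1,900 shared equally gives $475 per claimant.
Remainder $3,390 by days (total 539): Chaudhri 1,182.41 → $1,180; Delacroix 220.13 → $220; Marchetti 245.29 → $245; Quinlan 1,742.17 → $1,740.
Rounding difference +$5 on remainder applied to Quinlan.
Totals: Chaudhri $475 + $1,180 = $1,655; Delacroix $475 + $220 = $695; Marchetti $475 + $245 = $720; Quinlan $475 + $1,745 = $2,220.

Chaudhri: $1,655; Delacroix: $695; Marchetti: $720; Quinlan: $2,220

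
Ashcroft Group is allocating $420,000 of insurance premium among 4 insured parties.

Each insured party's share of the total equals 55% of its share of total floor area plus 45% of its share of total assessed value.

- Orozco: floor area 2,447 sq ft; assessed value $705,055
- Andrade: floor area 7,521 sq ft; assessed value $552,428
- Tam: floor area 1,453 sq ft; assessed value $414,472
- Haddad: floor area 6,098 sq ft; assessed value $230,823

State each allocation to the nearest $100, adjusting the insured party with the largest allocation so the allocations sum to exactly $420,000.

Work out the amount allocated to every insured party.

Totals — floor area 17,519, assessed value 1,902,778.
Composite weights (55% floor area + 45% assessed value): Orozco 0.2436; Andrade 0.3668; Tam 0.1436; Haddad 0.2460.
Unrounded shares: Orozco 102,297.39; Andrade 154,041.35; Tam 60,327.66; Haddad 103,333.59.
At nearest $100: Orozco $102,300; Andrade $154,000; Tam $60,300; Haddad $103,300. Sum = $419,900.
Difference $420,000 − $419,900 = +$100 applied to largest allocation (Andrade): Andrade becomes $154,100.

Orozco: $102,300 | Andrade: $154,100 | Tam: $60,300 | Haddad: $103,300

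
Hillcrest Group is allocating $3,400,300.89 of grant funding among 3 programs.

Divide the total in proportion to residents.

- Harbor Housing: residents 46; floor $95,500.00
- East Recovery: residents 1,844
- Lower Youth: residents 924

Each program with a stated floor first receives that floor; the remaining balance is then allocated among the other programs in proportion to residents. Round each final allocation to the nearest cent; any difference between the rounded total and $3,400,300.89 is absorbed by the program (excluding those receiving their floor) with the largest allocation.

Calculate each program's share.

Harbor Housing: $95,500.00 · East Recovery: $2,201,608.69 · Lower Youth: $1,103,192.20

Fund the minimums — Harbor Housing $95,500.00. Remaining pool $3,304,800.89.
Remaining pool split over remaining residents 2,768: East Recovery 2,201,608.6854 → $2,201,608.69; Lower Youth 1,103,192.2046 → $1,103,192.20.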